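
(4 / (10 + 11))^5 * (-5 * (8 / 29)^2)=-327680 / 3434728941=-0.00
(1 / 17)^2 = 1 / 289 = 0.00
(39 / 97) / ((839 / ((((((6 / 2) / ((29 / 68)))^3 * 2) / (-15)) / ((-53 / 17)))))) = 3752431488 / 525985246555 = 0.01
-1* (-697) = 697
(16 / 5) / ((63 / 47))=752 / 315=2.39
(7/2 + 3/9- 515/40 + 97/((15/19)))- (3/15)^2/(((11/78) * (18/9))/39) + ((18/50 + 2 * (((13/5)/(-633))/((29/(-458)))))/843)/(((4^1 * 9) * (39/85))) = 1294088508752957/11949757162200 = 108.29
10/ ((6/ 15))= 25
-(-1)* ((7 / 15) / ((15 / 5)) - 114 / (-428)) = 0.42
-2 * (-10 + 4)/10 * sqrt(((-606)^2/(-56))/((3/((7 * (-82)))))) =606 * sqrt(123)/5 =1344.17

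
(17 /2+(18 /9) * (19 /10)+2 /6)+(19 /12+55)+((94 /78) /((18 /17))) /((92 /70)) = 2828887 /40365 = 70.08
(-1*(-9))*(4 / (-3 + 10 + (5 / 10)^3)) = 96 / 19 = 5.05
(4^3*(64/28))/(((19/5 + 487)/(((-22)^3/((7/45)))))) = -408883200/20041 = -20402.34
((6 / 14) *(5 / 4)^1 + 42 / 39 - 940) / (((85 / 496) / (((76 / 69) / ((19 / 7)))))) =-7366096 / 3315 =-2222.05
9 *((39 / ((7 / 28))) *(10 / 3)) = 4680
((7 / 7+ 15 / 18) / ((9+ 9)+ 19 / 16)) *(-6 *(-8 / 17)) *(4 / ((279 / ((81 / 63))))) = 5632 / 1132523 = 0.00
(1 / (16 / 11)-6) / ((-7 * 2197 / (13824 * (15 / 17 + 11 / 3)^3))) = 1997946880 / 4444531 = 449.53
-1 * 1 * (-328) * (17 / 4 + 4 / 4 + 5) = 3362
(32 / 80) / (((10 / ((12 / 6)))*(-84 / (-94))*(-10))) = -47 / 5250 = -0.01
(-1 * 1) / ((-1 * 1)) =1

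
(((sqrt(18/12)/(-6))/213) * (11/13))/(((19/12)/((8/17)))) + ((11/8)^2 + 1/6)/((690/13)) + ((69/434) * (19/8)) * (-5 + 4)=-1948157/5749632-88 * sqrt(6)/894387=-0.34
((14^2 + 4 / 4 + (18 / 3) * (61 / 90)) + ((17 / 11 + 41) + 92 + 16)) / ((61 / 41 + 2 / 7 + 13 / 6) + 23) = 33301184 / 2551505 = 13.05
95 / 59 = 1.61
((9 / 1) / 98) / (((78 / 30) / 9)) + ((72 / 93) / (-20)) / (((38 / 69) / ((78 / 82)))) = 38616723 / 153829130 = 0.25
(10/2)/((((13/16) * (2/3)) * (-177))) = -40/767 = -0.05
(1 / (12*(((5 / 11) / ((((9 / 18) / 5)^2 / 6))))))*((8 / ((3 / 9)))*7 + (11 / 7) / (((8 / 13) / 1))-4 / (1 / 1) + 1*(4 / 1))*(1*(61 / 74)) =6408721 / 149184000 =0.04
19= 19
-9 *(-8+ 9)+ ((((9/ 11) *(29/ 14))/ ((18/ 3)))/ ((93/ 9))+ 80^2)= 61021529/ 9548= 6391.03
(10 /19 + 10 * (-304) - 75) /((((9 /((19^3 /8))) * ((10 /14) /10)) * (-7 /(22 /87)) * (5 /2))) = 5221865 /87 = 60021.44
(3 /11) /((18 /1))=1 /66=0.02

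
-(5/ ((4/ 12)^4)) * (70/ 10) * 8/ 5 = -4536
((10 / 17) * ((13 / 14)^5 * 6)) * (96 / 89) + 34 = 931418434 / 25428991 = 36.63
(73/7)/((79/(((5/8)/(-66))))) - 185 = -54017405/291984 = -185.00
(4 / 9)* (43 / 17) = 172 / 153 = 1.12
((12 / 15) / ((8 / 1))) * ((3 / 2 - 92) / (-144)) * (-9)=-181 / 320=-0.57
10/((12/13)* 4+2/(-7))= 91/31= 2.94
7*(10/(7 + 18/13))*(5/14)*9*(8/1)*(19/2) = 222300/109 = 2039.45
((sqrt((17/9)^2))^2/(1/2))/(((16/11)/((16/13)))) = 6358/1053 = 6.04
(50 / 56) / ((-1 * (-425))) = 1 / 476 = 0.00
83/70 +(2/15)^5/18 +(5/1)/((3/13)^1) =2186544599/95681250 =22.85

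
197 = 197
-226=-226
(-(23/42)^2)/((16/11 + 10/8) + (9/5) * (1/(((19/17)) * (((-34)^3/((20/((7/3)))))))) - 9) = 1389223/29165283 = 0.05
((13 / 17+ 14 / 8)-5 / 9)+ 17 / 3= 4667 / 612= 7.63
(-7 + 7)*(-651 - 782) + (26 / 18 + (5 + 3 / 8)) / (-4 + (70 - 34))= 491 / 2304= 0.21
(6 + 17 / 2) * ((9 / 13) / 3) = 87 / 26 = 3.35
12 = 12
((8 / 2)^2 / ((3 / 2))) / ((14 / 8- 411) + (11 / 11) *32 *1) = -128 / 4527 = -0.03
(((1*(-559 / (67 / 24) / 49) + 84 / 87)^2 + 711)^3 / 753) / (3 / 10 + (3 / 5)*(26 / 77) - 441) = -30672055392940473660478254477014712461090 / 27173419727290275461090302001321965593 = -1128.75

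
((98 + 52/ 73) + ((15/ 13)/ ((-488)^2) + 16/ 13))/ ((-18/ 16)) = -22587006919/ 254248488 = -88.84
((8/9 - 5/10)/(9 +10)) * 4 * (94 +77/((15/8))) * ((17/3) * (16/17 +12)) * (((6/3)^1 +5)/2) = 4368056/1539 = 2838.24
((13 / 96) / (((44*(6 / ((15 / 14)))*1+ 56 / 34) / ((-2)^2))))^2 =1221025 / 256052192256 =0.00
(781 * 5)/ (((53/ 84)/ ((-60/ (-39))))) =6560400/ 689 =9521.63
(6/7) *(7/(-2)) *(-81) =243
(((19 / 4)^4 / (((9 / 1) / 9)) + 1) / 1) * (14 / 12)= 914039 / 1536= 595.08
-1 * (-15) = 15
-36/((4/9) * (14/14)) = -81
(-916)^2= 839056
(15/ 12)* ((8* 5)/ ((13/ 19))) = 950/ 13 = 73.08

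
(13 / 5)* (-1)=-13 / 5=-2.60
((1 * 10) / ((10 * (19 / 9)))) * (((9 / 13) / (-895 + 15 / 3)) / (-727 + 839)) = -81 / 24620960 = -0.00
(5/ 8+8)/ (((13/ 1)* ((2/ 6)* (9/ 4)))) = 23/ 26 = 0.88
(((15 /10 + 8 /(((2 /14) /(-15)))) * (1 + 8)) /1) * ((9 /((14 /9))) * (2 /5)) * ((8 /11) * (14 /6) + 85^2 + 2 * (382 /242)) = -1069486946307 /8470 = -126267644.19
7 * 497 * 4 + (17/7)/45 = 4383557/315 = 13916.05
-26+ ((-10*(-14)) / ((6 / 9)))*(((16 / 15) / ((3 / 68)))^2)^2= 19617490897754 / 273375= 71760369.08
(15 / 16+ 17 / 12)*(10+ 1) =1243 / 48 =25.90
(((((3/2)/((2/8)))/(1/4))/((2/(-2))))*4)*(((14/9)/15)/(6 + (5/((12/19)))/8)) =-1.42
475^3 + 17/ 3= 321515642/ 3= 107171880.67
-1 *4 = -4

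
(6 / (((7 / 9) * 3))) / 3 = 6 / 7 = 0.86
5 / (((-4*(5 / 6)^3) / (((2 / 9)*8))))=-96 / 25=-3.84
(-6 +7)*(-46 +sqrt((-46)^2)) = 0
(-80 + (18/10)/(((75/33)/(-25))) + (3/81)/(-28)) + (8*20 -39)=80131/3780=21.20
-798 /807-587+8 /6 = -473431 /807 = -586.66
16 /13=1.23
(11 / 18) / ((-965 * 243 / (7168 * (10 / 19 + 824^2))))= -508591440896 / 40098645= -12683.51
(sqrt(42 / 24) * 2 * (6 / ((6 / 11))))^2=847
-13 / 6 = -2.17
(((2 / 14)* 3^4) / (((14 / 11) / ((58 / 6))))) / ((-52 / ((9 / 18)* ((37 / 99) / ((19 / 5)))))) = -16095 / 193648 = -0.08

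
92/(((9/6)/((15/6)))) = 460/3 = 153.33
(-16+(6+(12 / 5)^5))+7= 239457 / 3125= 76.63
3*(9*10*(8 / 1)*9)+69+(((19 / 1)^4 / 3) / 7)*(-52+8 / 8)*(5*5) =-55249862 / 7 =-7892837.43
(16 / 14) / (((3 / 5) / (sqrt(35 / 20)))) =20*sqrt(7) / 21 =2.52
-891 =-891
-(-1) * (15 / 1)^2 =225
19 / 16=1.19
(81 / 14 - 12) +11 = 67 / 14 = 4.79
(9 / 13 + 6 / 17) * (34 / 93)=154 / 403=0.38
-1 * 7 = -7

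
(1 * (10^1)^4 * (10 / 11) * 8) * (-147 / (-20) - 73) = -52520000 / 11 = -4774545.45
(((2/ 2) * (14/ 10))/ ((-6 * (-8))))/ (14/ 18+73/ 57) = 399/ 28160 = 0.01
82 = 82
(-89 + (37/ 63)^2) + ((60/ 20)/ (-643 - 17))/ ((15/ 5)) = -88.66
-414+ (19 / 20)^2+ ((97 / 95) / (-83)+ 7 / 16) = -32539211 / 78850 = -412.67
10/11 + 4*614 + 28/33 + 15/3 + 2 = 81337/33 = 2464.76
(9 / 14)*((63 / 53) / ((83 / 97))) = 7857 / 8798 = 0.89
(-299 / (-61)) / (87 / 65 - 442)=-19435 / 1747223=-0.01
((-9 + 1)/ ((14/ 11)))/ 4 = -11/ 7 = -1.57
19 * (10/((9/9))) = 190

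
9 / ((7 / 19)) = 171 / 7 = 24.43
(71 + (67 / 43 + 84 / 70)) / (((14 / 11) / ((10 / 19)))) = 174438 / 5719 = 30.50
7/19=0.37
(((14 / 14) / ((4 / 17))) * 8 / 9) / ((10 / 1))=17 / 45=0.38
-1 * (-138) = 138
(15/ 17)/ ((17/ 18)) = 0.93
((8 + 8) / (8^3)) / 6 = 1 / 192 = 0.01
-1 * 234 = -234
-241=-241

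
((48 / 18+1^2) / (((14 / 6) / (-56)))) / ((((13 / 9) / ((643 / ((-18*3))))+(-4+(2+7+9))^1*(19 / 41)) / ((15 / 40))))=-869979 / 167840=-5.18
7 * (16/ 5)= 112/ 5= 22.40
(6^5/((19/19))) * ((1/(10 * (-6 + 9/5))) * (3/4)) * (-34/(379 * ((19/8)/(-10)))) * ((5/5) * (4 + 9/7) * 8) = -782576640/352849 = -2217.88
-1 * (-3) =3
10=10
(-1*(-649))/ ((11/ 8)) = 472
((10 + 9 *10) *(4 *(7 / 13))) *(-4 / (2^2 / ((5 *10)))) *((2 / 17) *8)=-2240000 / 221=-10135.75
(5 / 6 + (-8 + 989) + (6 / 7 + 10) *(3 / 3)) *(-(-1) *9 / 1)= 125079 / 14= 8934.21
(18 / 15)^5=7776 / 3125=2.49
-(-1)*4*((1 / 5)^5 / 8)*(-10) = -1 / 625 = -0.00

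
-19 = -19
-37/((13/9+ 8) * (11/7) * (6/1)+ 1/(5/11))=-3885/9581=-0.41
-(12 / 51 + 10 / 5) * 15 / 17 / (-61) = 570 / 17629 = 0.03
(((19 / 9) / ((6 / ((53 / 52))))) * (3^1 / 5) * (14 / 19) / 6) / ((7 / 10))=53 / 1404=0.04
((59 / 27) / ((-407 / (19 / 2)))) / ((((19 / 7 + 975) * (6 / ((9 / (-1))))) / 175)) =23275 / 1699632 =0.01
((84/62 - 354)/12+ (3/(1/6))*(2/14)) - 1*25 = -11244/217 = -51.82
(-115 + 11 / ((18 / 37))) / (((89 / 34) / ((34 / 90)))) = -480607 / 36045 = -13.33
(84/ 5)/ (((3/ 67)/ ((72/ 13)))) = 135072/ 65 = 2078.03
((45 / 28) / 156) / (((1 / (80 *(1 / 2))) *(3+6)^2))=25 / 4914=0.01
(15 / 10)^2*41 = 369 / 4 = 92.25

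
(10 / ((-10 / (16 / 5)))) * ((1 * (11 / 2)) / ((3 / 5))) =-88 / 3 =-29.33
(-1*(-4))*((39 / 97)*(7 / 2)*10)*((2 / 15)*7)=5096 / 97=52.54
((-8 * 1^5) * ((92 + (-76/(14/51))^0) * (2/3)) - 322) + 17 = -801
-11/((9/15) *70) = -11/42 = -0.26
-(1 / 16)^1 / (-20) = 1 / 320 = 0.00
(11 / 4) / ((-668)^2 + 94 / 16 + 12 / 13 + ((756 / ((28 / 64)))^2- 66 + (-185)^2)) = 286 / 360502875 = 0.00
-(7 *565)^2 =-15642025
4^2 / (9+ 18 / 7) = 112 / 81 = 1.38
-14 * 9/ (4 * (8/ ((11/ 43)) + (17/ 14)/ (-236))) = -1144836/ 1136389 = -1.01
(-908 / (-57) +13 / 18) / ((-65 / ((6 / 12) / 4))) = -1139 / 35568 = -0.03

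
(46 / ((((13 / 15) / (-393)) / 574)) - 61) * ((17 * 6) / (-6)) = 2646090341 / 13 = 203545410.85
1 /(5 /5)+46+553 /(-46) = 1609 /46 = 34.98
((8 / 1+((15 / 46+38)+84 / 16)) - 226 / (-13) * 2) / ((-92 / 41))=-38.48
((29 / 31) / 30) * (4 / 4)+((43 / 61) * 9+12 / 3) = 588599 / 56730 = 10.38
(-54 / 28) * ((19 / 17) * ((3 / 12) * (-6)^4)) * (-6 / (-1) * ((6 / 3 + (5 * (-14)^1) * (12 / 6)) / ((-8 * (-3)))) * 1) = 2867157 / 119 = 24093.76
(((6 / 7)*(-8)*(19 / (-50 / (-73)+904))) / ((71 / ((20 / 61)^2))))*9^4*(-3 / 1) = 9706780800 / 2261739151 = 4.29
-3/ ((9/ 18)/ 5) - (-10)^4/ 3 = -3363.33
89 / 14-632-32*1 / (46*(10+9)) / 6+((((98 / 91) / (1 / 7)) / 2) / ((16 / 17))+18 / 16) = -1184456885 / 1908816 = -620.52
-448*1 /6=-224 /3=-74.67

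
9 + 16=25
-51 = -51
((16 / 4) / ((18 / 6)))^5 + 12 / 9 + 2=1834 / 243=7.55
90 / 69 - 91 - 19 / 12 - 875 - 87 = -1053.28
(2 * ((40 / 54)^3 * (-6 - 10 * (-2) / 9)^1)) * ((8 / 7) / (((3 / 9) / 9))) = -4352000 / 45927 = -94.76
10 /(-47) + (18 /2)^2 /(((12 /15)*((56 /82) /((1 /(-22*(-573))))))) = -4446095 /22119328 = -0.20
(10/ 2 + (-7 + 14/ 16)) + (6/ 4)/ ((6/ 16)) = 23/ 8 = 2.88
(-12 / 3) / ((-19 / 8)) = 32 / 19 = 1.68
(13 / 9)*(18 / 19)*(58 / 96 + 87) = 54665 / 456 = 119.88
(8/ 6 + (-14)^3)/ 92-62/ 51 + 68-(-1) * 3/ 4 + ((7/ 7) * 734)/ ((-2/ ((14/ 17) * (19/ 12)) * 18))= 235151/ 21114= 11.14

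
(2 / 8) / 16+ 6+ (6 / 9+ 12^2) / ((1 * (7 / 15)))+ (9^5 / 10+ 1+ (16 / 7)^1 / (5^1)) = 2787623 / 448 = 6222.37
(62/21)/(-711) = -62/14931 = -0.00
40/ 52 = 10/ 13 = 0.77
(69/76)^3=328509/438976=0.75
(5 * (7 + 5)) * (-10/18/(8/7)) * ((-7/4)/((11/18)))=3675/44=83.52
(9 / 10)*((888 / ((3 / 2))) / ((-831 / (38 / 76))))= -444 / 1385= -0.32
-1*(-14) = 14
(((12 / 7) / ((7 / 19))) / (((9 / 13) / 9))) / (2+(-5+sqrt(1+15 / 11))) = -41.36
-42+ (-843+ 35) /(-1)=766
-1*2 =-2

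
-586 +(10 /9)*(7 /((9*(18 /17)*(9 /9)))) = -426599 /729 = -585.18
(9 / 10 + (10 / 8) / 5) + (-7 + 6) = 3 / 20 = 0.15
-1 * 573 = -573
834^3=580093704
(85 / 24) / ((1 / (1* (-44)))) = -935 / 6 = -155.83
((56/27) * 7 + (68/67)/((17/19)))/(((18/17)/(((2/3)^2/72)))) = 0.09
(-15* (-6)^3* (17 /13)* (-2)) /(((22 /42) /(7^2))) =-113354640 /143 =-792689.79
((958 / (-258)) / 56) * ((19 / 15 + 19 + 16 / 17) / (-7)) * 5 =1.00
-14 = -14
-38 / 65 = -0.58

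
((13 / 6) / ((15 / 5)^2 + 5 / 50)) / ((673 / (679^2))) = 329315 / 2019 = 163.11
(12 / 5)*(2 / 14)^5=12 / 84035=0.00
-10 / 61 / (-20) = 1 / 122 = 0.01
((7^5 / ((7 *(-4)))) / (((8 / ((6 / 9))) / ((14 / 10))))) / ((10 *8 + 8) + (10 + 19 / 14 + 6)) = -117649 / 177000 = -0.66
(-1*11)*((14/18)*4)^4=-6761216/6561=-1030.52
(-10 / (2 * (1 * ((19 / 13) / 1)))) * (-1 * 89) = 5785 / 19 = 304.47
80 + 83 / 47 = 3843 / 47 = 81.77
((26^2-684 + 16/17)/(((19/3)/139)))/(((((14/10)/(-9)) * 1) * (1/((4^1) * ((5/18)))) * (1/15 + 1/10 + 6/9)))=3002400/2261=1327.91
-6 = -6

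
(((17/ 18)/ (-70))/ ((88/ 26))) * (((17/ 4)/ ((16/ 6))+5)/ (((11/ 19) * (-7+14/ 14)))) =885989/ 117089280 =0.01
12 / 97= 0.12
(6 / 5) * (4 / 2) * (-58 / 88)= -87 / 55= -1.58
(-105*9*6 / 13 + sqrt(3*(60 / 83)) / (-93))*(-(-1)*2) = -11340 / 13 -4*sqrt(415) / 2573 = -872.34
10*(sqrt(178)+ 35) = 10*sqrt(178)+ 350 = 483.42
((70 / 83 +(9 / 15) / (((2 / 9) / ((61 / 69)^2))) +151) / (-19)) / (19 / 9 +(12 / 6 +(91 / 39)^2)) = -608367591 / 717440380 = -0.85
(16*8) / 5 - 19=33 / 5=6.60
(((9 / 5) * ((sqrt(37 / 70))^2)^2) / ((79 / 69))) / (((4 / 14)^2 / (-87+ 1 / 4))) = -295001703 / 632000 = -466.77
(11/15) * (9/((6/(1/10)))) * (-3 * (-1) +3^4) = 231/25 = 9.24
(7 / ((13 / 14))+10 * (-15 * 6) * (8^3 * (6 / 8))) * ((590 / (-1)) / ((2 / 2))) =2650694180 / 13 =203899552.31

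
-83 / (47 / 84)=-6972 / 47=-148.34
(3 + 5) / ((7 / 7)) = 8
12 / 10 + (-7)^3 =-1709 / 5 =-341.80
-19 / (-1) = 19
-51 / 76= -0.67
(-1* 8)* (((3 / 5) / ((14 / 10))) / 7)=-24 / 49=-0.49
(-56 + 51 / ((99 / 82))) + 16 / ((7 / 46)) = 21110 / 231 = 91.39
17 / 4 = 4.25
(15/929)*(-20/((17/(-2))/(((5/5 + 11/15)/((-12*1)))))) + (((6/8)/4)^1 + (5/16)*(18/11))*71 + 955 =8377177367/8338704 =1004.61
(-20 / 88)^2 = 25 / 484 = 0.05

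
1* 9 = 9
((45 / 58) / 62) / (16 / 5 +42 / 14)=225 / 111476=0.00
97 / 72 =1.35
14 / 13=1.08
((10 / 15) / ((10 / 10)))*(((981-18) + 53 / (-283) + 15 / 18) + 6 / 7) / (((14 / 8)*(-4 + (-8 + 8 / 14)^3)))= -16049719 / 18081153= -0.89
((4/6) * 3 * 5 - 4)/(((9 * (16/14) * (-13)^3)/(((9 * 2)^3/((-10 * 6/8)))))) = 2268/10985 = 0.21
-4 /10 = -2 /5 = -0.40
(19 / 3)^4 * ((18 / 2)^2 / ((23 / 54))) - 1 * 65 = 7035839 / 23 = 305906.04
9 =9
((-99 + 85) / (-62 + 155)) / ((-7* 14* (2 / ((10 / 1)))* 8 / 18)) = 15 / 868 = 0.02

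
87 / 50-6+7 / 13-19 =-14769 / 650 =-22.72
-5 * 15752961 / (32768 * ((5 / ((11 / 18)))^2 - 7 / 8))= -9530541405 / 261951488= -36.38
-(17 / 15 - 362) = 360.87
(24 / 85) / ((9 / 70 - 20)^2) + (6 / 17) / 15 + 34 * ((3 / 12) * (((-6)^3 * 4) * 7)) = -8454806820718 / 164464885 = -51407.98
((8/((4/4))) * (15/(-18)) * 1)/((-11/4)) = 2.42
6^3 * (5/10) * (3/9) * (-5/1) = -180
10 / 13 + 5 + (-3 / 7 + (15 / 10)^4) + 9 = 28251 / 1456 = 19.40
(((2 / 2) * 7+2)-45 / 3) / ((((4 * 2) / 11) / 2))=-33 / 2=-16.50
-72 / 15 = -24 / 5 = -4.80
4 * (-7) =-28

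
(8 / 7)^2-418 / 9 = -19906 / 441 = -45.14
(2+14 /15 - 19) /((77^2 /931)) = -4579 /1815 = -2.52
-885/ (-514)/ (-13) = -885/ 6682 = -0.13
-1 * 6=-6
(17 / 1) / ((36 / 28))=119 / 9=13.22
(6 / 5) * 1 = 6 / 5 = 1.20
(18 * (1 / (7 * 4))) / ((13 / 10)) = 0.49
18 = 18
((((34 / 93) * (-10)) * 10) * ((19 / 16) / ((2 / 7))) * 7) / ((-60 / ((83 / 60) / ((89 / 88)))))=14450051 / 595944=24.25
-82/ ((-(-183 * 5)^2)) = 82/ 837225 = 0.00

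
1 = 1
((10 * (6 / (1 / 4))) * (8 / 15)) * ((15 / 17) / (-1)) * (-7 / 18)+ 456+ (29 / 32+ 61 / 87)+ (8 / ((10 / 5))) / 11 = 87096435 / 173536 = 501.89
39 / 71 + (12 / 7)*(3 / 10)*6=9033 / 2485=3.64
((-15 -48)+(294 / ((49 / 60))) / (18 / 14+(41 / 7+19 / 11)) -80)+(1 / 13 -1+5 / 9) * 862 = -419.22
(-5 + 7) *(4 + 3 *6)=44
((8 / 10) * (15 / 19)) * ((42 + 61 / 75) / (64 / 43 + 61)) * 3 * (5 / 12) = 7267 / 13435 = 0.54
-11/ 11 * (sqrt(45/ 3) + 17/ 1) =-17-sqrt(15) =-20.87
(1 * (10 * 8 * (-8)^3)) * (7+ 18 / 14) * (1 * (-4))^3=152043520 / 7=21720502.86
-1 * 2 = -2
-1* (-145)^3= 3048625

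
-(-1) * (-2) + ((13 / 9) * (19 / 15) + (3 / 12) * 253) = 34063 / 540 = 63.08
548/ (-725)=-548/ 725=-0.76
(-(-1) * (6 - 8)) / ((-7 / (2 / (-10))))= -2 / 35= -0.06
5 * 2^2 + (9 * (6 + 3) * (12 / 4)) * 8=1964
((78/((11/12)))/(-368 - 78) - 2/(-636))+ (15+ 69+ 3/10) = 164030453/1950135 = 84.11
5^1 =5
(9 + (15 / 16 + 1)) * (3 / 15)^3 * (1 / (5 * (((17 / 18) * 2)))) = 63 / 6800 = 0.01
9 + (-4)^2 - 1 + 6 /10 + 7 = 158 /5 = 31.60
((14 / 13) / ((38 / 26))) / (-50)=-7 / 475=-0.01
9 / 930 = 3 / 310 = 0.01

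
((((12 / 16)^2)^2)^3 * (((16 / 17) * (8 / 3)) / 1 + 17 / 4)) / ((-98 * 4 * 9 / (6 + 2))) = -3877551 / 7985954816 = -0.00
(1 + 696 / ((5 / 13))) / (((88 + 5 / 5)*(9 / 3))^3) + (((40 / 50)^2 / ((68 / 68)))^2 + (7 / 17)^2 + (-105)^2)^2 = 75490504351670700486474853 / 620997003094921875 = 121563395.60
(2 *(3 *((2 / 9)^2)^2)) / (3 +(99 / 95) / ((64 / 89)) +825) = 194560 / 11029152537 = 0.00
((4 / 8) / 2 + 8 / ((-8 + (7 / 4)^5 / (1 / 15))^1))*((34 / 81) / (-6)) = -1567859 / 79027812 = -0.02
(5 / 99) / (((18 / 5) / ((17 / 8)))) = 425 / 14256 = 0.03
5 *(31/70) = 31/14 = 2.21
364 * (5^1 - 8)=-1092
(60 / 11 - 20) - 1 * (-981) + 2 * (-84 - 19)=8365 / 11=760.45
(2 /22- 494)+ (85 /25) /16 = -434453 /880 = -493.70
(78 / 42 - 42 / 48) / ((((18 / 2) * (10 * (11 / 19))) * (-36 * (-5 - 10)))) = 19 / 544320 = 0.00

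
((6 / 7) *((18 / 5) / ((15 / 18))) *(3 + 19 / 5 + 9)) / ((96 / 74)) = 78921 / 1750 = 45.10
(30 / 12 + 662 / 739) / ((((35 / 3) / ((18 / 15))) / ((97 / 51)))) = 0.66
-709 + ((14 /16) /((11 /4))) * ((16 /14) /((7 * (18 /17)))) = -491303 /693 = -708.95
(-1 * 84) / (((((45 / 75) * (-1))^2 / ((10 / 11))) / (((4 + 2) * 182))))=-2548000 / 11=-231636.36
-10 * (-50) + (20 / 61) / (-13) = 396480 / 793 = 499.97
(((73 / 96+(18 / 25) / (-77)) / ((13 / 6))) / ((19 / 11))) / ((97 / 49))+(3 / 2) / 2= 8159279 / 9583600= 0.85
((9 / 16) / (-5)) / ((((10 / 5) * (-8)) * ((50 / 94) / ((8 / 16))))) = 423 / 64000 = 0.01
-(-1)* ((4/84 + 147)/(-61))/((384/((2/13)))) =-193/199836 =-0.00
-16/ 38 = -8/ 19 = -0.42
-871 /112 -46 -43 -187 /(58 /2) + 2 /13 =-4352079 /42224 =-103.07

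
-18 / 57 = -6 / 19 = -0.32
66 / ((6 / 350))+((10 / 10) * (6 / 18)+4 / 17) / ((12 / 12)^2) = 196379 / 51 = 3850.57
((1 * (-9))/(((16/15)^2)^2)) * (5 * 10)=-11390625/32768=-347.61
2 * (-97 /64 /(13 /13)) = -97 /32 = -3.03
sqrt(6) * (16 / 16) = 2.45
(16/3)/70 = 8/105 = 0.08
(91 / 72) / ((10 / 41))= 3731 / 720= 5.18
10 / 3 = 3.33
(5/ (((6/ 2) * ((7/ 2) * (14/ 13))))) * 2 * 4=520/ 147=3.54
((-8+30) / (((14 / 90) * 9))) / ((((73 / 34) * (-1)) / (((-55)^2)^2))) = -66973263.21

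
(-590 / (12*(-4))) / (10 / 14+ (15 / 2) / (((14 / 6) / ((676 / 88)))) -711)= -22715 / 1266978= -0.02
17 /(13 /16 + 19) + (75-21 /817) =19639742 /258989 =75.83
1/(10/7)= 7/10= 0.70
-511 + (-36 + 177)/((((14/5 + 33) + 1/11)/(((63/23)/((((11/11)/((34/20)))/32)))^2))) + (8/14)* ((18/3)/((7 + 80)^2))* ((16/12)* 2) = 12152578898627/140140035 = 86717.40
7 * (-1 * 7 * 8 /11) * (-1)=392 /11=35.64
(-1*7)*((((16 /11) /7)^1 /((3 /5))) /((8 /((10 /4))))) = -25 /33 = -0.76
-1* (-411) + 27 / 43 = 17700 / 43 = 411.63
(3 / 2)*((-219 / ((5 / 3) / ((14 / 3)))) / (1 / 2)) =-9198 / 5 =-1839.60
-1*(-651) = 651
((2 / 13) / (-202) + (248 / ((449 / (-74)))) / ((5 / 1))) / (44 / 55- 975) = 24098421 / 2871634727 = 0.01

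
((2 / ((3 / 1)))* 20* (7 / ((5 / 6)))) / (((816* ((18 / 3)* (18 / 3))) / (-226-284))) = -35 / 18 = -1.94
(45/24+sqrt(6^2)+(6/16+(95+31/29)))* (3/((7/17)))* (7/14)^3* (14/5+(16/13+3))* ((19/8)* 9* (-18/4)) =-434056492773/6755840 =-64249.08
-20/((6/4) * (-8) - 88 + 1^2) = 20/99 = 0.20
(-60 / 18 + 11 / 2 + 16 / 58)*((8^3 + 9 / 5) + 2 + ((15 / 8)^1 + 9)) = 1790695 / 1392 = 1286.42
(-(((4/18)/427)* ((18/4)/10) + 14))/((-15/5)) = 4.67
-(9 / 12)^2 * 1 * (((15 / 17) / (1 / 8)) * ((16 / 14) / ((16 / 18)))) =-1215 / 238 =-5.11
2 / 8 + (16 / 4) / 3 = 19 / 12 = 1.58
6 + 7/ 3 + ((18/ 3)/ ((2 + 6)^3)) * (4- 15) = 6301/ 768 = 8.20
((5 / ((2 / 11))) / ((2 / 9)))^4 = 234520510.25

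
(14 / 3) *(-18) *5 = -420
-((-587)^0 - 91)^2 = -8100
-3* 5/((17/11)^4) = -219615/83521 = -2.63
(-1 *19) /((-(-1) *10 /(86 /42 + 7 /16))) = -3173 /672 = -4.72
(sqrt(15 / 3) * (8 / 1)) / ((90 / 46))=184 * sqrt(5) / 45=9.14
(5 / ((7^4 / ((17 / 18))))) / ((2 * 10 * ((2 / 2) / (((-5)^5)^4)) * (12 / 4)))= 1621246337890625 / 518616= 3126101658.82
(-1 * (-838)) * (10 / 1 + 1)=9218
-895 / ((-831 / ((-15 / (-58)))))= 4475 / 16066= 0.28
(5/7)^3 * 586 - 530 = -108540/343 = -316.44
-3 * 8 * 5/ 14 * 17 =-145.71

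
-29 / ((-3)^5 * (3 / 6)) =58 / 243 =0.24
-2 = -2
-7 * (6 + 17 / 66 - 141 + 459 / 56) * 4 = 233857 / 66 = 3543.29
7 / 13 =0.54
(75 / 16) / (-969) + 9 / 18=2559 / 5168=0.50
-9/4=-2.25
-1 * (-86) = 86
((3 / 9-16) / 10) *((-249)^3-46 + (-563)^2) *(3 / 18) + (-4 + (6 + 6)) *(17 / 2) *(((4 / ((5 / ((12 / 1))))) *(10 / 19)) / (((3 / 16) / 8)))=3963005.60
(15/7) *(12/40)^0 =15/7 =2.14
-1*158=-158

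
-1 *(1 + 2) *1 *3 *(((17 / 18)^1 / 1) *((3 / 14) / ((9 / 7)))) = -17 / 12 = -1.42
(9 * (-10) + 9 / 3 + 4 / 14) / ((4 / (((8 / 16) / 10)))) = -607 / 560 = -1.08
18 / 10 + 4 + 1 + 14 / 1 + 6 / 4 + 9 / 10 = 116 / 5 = 23.20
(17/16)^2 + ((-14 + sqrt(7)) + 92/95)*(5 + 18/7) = -16604999/170240 + 53*sqrt(7)/7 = -77.51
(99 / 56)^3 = 970299 / 175616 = 5.53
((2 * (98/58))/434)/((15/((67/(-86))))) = -0.00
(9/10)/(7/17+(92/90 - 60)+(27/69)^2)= -0.02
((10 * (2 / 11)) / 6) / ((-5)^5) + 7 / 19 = 144337 / 391875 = 0.37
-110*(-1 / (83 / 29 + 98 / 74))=59015 / 2246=26.28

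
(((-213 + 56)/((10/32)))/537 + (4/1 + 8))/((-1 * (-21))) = 4244/8055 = 0.53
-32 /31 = -1.03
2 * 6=12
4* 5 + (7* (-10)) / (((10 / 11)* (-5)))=177 / 5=35.40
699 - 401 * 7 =-2108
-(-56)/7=8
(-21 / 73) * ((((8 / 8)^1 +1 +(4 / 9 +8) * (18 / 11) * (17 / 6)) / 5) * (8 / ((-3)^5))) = 0.08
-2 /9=-0.22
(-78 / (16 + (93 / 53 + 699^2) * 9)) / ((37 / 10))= -20670 / 4311690697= -0.00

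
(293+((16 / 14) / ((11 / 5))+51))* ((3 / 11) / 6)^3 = 3316 / 102487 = 0.03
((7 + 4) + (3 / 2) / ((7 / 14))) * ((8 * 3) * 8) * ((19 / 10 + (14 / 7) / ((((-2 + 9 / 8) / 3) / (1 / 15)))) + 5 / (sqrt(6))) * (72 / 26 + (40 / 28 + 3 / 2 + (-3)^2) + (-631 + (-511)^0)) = -17917600 * sqrt(6) / 13 - 217161312 / 91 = -5762463.23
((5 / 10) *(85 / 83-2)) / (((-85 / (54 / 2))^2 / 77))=-4546773 / 1199350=-3.79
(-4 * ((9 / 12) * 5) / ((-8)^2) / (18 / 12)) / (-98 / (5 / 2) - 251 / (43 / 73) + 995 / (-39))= 41925 / 131699264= 0.00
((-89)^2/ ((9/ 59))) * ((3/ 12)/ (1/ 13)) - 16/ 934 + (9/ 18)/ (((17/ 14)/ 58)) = 168785.17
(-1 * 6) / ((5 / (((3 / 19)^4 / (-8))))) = 243 / 2606420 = 0.00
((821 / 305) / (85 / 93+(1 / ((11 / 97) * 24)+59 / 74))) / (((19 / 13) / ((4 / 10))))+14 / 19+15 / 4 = 27167933419 / 5611762100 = 4.84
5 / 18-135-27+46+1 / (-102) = -17707 / 153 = -115.73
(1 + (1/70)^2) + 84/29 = 553729/142100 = 3.90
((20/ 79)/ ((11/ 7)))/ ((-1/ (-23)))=3220/ 869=3.71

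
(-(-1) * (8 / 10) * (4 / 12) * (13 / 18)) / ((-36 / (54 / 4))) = -13 / 180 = -0.07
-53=-53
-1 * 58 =-58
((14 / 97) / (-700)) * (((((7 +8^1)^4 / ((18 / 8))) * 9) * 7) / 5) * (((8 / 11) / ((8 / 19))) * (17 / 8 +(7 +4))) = -5655825 / 4268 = -1325.17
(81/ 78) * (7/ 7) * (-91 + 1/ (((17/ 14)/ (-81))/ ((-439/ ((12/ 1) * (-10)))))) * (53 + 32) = -3075597/ 104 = -29573.05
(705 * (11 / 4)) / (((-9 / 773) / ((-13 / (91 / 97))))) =193825885 / 84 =2307451.01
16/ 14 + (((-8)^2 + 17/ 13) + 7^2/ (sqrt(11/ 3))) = 49 *sqrt(33)/ 11 + 6047/ 91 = 92.04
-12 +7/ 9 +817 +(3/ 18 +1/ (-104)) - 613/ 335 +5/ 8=804.73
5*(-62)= -310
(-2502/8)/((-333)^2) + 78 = 3844013/49284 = 78.00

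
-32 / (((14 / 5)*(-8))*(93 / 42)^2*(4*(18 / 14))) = 490 / 8649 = 0.06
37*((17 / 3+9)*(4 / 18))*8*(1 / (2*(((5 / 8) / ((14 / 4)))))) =364672 / 135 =2701.27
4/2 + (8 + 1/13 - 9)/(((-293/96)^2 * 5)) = 11049778/5580185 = 1.98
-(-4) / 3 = 4 / 3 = 1.33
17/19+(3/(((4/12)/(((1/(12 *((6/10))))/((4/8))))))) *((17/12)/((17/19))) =2213/456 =4.85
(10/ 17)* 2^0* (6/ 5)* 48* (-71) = -40896/ 17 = -2405.65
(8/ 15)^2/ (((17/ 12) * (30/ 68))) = 512/ 1125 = 0.46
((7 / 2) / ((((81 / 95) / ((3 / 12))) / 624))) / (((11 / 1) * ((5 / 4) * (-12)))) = -3.88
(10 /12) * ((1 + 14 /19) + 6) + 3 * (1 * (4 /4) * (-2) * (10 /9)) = -25 /114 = -0.22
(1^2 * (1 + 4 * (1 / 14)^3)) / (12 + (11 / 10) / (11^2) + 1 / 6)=113355 / 1378174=0.08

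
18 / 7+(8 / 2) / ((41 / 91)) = 3286 / 287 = 11.45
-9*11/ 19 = -99/ 19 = -5.21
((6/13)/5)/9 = 2/195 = 0.01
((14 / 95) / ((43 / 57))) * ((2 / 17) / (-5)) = -84 / 18275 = -0.00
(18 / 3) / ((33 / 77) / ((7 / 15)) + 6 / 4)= 196 / 79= 2.48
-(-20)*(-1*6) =-120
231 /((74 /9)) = 2079 /74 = 28.09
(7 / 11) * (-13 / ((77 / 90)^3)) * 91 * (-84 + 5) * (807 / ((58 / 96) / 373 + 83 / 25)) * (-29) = -101953686695281200000 / 152373264659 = -669104825.73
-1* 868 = -868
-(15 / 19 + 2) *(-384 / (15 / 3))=20352 / 95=214.23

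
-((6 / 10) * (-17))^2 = -2601 / 25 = -104.04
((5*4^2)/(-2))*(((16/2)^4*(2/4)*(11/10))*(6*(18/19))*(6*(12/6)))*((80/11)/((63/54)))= -5096079360/133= -38316386.17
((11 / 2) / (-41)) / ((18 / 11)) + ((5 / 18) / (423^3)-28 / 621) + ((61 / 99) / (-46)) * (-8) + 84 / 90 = 129083542470403 / 141318163564380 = 0.91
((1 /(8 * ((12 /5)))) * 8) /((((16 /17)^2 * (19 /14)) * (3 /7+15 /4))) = 70805 /853632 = 0.08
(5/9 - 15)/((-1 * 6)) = 65/27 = 2.41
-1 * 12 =-12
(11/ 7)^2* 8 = 968/ 49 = 19.76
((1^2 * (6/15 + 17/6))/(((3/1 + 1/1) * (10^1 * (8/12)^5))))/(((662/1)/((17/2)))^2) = 2270673/22438092800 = 0.00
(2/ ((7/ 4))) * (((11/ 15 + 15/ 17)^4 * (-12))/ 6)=-461008408576/ 29597754375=-15.58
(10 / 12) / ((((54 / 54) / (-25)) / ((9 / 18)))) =-125 / 12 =-10.42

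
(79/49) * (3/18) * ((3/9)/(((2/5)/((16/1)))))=1580/441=3.58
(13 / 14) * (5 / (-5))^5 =-0.93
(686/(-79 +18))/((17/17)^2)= -686/61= -11.25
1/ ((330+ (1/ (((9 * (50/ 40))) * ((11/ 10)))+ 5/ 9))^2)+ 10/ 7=132278537/ 92594383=1.43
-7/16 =-0.44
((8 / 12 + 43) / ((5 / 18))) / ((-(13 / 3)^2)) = -7074 / 845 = -8.37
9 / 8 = 1.12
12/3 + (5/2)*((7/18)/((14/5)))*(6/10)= 101/24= 4.21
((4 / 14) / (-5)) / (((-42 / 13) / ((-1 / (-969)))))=13 / 712215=0.00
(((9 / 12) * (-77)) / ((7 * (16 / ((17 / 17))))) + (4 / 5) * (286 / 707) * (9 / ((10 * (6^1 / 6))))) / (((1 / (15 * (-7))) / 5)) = 761409 / 6464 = 117.79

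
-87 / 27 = -29 / 9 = -3.22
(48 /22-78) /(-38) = 417 /209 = 2.00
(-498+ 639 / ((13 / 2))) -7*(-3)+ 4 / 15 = -73793 / 195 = -378.43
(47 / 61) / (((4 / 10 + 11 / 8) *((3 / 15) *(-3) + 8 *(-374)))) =-9400 / 64804753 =-0.00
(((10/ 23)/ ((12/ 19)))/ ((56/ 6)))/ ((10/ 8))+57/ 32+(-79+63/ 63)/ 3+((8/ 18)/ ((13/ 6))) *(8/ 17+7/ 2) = -26580731/ 1138592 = -23.35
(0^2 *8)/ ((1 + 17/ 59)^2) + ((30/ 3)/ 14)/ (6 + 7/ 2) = 10/ 133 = 0.08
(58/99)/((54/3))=29/891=0.03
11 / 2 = 5.50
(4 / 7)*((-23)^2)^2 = 1119364 / 7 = 159909.14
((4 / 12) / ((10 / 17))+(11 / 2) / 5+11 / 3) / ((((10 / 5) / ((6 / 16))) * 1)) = 1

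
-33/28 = -1.18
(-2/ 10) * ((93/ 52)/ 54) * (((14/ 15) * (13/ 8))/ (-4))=217/ 86400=0.00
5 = 5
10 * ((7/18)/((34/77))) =2695/306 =8.81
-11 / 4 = -2.75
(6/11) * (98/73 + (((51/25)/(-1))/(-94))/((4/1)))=2774769/3774100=0.74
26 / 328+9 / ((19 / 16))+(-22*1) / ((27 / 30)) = -470753 / 28044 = -16.79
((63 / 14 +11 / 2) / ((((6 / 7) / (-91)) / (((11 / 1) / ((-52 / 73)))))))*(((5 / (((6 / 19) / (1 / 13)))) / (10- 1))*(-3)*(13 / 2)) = -18689825 / 432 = -43263.48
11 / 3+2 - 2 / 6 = 16 / 3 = 5.33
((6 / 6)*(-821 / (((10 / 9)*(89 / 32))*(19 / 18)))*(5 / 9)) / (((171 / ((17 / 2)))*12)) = -55828 / 96387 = -0.58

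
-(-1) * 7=7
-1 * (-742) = 742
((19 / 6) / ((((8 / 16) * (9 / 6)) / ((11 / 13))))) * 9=418 / 13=32.15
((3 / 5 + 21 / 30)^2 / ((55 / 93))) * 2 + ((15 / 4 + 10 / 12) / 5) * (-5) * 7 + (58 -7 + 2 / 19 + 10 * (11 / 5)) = 14652113 / 313500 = 46.74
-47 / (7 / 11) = -517 / 7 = -73.86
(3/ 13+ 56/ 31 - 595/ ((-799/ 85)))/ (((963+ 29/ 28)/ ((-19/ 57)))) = -11550112/ 511274413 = -0.02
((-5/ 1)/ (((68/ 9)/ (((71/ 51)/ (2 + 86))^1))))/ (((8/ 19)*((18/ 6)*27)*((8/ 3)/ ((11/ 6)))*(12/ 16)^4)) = -6745/ 10112688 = -0.00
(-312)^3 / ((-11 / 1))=30371328 / 11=2761029.82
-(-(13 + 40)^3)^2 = -22164361129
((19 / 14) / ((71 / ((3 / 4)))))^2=3249 / 15808576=0.00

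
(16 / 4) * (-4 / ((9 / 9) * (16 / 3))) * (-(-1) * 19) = -57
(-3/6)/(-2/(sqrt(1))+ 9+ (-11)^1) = 0.12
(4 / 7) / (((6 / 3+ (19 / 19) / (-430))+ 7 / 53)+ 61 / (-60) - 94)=-0.01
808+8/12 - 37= 2315/3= 771.67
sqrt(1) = 1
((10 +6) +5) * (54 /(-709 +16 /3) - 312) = -13834674 /2111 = -6553.61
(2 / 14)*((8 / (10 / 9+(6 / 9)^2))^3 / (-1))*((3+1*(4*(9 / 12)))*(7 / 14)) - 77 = -135.30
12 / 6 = 2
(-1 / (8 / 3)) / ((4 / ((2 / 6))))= -1 / 32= -0.03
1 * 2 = 2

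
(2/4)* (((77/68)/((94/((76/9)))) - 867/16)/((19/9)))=-12.81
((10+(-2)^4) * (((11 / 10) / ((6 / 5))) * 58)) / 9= 153.59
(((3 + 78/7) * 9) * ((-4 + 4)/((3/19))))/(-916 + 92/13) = 0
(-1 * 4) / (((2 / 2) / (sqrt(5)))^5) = -100 * sqrt(5) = -223.61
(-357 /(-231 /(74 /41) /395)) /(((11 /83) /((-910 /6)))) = -1260888.67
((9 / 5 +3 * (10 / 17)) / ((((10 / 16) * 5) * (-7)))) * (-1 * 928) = 151.23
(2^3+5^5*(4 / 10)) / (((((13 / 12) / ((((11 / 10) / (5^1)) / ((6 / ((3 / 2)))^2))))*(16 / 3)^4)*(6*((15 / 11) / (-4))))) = -2054943 / 212992000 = -0.01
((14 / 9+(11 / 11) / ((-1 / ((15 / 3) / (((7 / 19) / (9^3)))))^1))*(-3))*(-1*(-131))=81638807 / 21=3887562.24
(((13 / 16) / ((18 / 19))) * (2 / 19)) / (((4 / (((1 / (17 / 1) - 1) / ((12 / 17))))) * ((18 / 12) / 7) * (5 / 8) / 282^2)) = -804076 / 45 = -17868.36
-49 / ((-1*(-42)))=-7 / 6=-1.17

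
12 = 12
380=380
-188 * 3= -564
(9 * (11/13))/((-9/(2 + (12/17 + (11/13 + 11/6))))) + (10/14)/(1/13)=570613/120666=4.73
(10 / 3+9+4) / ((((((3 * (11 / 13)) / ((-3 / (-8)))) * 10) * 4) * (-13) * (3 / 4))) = -49 / 7920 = -0.01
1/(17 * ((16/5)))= 5/272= 0.02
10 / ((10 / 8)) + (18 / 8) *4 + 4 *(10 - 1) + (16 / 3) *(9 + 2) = 335 / 3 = 111.67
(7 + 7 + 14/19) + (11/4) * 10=1605/38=42.24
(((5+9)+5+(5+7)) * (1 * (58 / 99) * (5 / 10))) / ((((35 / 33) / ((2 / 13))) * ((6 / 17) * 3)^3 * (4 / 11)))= 48584657 / 15921360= 3.05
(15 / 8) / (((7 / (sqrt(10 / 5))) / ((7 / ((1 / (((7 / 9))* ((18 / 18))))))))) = 35* sqrt(2) / 24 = 2.06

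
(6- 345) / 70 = -339 / 70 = -4.84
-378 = -378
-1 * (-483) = 483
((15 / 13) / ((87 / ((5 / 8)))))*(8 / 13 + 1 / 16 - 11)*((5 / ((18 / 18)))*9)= -2415375 / 627328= -3.85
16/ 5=3.20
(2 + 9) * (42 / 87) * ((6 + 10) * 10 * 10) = 246400 / 29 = 8496.55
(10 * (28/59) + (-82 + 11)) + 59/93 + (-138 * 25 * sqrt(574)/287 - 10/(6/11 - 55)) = -3450 * sqrt(574)/287 - 215069974/3286713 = -353.44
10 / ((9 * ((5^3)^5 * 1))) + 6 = 329589843752 / 54931640625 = 6.00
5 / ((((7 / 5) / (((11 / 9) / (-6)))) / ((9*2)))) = -275 / 21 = -13.10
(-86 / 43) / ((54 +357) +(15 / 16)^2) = -512 / 105441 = -0.00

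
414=414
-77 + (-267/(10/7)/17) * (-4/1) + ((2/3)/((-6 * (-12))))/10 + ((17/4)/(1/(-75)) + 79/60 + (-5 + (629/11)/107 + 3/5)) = -354.32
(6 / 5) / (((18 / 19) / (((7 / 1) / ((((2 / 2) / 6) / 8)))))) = 2128 / 5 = 425.60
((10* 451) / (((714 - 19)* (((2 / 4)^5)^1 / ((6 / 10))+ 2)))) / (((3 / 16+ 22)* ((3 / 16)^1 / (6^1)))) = 4.56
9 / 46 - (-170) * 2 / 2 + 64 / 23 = 7957 / 46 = 172.98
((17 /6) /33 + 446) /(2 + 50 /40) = 176650 /1287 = 137.26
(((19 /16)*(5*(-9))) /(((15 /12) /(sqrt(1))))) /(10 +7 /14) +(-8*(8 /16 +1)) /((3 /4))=-281 /14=-20.07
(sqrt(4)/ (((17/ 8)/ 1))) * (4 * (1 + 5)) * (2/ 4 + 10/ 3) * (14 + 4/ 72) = 186208/ 153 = 1217.05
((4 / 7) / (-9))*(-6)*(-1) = -8 / 21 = -0.38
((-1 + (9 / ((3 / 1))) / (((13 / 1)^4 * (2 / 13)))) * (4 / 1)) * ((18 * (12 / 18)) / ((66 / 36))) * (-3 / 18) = 4.36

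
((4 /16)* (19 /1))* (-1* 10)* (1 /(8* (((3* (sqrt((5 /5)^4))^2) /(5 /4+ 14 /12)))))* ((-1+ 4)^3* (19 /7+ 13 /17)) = -1710855 /3808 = -449.28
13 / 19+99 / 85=2986 / 1615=1.85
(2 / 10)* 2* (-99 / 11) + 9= 27 / 5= 5.40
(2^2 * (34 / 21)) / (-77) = -136 / 1617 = -0.08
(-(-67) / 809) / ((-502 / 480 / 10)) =-0.79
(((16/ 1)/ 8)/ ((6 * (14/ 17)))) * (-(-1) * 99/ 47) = 561/ 658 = 0.85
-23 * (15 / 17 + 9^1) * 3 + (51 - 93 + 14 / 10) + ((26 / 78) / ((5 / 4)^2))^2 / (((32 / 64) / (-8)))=-69157007 / 95625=-723.21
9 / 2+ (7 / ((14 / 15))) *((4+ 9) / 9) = 46 / 3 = 15.33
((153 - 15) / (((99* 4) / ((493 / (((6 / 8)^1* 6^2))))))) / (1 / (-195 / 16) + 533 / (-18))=-737035 / 3439359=-0.21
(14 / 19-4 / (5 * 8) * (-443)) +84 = 24517 / 190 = 129.04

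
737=737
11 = 11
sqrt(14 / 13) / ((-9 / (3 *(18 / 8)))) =-3 *sqrt(182) / 52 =-0.78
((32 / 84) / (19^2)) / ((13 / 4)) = 32 / 98553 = 0.00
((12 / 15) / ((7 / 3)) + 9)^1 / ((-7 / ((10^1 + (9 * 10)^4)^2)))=-281525641157886540 / 49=-5745421248120133.47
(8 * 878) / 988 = 1756 / 247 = 7.11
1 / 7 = 0.14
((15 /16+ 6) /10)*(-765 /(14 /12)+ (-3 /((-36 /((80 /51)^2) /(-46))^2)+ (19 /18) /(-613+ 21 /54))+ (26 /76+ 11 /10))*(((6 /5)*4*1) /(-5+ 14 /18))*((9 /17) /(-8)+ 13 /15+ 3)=2050.00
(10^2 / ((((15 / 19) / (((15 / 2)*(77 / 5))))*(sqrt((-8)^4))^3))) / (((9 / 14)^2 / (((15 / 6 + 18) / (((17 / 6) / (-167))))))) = -2454204445 / 15040512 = -163.17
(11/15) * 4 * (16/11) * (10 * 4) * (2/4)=256/3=85.33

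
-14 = -14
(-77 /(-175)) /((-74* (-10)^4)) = -11 /18500000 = -0.00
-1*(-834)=834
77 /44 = 7 /4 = 1.75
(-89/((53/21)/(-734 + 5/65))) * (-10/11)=-178321290/7579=-23528.34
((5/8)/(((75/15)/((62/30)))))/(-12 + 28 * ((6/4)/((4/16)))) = 0.00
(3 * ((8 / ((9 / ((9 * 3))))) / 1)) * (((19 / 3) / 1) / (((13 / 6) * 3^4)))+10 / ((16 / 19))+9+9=30395 / 936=32.47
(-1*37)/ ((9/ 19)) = -703/ 9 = -78.11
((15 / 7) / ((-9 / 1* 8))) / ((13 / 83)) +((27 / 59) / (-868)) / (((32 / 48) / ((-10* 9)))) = -474725 / 3994536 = -0.12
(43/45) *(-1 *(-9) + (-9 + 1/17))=43/765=0.06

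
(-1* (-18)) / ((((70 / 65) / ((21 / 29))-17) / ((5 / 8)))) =-351 / 484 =-0.73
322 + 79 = 401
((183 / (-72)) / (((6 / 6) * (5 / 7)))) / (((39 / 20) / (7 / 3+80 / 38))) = -108031 / 13338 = -8.10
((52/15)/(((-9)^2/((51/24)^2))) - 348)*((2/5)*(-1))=6761363/48600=139.12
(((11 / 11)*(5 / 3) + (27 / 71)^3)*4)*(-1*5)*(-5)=184860400 / 1073733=172.17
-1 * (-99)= 99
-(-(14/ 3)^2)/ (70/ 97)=1358/ 45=30.18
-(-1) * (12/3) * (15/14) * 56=240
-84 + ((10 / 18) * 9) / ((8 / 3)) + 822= 5919 / 8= 739.88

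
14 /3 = 4.67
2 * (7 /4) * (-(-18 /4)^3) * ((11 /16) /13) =56133 /3328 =16.87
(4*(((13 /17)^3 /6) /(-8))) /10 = -2197 /589560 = -0.00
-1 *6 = -6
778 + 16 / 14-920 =-986 / 7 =-140.86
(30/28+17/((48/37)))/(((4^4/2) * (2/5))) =23815/86016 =0.28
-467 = -467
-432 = -432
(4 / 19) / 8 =1 / 38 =0.03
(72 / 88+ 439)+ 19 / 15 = 441.08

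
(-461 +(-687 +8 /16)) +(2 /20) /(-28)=-321301 /280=-1147.50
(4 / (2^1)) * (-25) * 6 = -300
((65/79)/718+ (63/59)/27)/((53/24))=1634236/88684847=0.02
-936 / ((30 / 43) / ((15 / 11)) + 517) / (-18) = 2236 / 22253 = 0.10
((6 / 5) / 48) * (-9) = -9 / 40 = -0.22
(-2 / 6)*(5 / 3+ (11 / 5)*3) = -124 / 45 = -2.76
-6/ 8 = -3/ 4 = -0.75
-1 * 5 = -5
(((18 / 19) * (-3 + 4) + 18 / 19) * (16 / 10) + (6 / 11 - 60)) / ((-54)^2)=-9827 / 507870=-0.02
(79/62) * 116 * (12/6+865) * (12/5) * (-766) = -36516084048/155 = -235587639.02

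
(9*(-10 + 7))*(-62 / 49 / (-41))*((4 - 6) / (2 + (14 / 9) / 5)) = 37665 / 52234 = 0.72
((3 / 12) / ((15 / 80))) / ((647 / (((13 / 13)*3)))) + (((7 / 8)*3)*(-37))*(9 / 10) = -4524151 / 51760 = -87.41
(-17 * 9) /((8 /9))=-1377 /8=-172.12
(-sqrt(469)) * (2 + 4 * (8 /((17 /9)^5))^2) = -4924604607554 * sqrt(469) /2015993900449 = -52.90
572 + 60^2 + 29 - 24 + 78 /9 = 4185.67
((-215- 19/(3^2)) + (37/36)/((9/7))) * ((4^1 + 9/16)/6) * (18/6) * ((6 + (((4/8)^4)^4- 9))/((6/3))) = 1005881716435/1358954496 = 740.19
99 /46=2.15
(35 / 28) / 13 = 5 / 52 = 0.10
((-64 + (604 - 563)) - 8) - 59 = -90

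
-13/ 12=-1.08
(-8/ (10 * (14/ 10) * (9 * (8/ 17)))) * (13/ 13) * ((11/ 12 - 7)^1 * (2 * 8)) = 13.13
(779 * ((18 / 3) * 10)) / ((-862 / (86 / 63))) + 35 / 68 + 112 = 23693281 / 615468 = 38.50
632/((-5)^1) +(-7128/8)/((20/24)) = -5978/5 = -1195.60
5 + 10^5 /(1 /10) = 1000005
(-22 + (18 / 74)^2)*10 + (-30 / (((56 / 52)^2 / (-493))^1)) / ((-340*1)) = -137873447 / 536648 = -256.92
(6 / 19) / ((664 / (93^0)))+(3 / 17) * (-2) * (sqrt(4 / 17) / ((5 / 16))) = 3 / 6308 -192 * sqrt(17) / 1445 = -0.55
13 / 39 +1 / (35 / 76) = 2.50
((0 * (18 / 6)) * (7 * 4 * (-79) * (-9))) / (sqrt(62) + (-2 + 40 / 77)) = 0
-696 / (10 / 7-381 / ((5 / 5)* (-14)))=-9744 / 401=-24.30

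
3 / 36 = 1 / 12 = 0.08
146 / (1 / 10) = 1460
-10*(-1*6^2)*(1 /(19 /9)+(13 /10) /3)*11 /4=17061 /19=897.95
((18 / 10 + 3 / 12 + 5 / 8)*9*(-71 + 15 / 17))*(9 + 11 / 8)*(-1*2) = 35027.71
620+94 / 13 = 8154 / 13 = 627.23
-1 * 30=-30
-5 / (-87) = 0.06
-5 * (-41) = 205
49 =49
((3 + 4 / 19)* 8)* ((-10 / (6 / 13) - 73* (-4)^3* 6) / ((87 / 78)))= 1066185328 / 1653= 645000.20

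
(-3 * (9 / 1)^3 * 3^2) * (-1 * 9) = 177147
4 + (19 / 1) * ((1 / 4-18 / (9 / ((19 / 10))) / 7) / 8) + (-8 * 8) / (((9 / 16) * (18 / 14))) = -7728379 / 90720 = -85.19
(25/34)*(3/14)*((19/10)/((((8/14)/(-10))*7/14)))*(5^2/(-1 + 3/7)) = 249375/544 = 458.41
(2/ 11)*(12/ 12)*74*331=48988/ 11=4453.45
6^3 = 216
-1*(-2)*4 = 8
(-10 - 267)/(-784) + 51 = 40261/784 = 51.35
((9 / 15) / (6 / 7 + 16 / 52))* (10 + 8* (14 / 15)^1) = 11921 / 1325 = 9.00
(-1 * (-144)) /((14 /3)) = 216 /7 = 30.86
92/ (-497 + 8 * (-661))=-92/ 5785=-0.02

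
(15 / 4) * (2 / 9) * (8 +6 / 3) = 25 / 3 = 8.33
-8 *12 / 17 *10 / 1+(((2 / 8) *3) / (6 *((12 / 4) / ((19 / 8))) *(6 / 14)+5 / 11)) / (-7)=-20811939 / 368356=-56.50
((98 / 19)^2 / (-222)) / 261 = -0.00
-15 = -15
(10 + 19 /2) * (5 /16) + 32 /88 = 2273 /352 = 6.46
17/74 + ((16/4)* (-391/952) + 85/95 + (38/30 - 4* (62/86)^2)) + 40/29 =192458774/3958034115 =0.05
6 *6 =36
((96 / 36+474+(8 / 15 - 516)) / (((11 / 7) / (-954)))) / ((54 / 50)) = 719740 / 33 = 21810.30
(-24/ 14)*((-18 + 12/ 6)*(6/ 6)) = 27.43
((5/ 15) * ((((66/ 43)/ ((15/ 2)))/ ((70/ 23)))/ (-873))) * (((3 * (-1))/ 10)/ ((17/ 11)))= 2783/ 558392625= 0.00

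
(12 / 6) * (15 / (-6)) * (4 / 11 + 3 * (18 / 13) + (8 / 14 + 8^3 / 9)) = -2791790 / 9009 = -309.89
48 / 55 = 0.87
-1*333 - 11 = -344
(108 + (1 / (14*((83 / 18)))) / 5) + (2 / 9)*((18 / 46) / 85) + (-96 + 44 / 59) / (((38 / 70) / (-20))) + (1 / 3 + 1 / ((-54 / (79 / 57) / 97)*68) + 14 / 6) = 2986841525723453 / 825094158840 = 3620.00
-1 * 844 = -844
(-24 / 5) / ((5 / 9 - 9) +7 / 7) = 216 / 335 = 0.64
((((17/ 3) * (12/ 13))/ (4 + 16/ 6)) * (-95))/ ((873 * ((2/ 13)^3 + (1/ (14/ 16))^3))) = -18723341/ 328133928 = -0.06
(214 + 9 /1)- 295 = -72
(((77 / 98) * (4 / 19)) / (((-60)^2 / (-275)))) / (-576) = 121 / 5515776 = 0.00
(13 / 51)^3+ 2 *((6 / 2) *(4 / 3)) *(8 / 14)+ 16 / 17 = 5134147 / 928557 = 5.53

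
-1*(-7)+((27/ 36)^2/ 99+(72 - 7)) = 12673/ 176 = 72.01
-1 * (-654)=654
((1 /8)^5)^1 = 1 /32768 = 0.00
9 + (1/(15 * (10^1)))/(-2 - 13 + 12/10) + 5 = 28979/2070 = 14.00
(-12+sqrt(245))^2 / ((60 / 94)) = 18283 / 30 - 1316*sqrt(5) / 5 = 20.90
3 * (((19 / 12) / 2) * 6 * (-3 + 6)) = 171 / 4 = 42.75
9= 9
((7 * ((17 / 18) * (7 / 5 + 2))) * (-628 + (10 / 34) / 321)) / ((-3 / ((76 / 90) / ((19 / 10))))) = 815623858 / 390015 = 2091.26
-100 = -100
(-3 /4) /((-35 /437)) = 9.36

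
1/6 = 0.17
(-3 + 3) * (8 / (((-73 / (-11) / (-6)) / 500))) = 0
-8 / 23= -0.35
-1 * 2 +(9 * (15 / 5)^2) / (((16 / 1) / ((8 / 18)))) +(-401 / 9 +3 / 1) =-1487 / 36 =-41.31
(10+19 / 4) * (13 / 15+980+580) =1381367 / 60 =23022.78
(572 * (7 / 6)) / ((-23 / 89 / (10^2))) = -17817800 / 69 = -258228.99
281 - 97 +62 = 246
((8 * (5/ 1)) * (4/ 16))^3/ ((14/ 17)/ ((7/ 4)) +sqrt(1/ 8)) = 1088000/ 223 -578000 * sqrt(2)/ 223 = 1213.38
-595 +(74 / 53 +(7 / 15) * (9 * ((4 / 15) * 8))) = -774653 / 1325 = -584.64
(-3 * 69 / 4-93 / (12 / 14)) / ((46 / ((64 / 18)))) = -2564 / 207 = -12.39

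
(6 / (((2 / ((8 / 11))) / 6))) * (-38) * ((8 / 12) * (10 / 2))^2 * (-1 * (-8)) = -486400 / 11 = -44218.18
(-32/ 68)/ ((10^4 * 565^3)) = -1/ 3832695156250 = -0.00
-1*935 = -935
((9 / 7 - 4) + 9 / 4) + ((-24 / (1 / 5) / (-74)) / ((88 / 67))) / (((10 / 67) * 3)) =6533 / 2849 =2.29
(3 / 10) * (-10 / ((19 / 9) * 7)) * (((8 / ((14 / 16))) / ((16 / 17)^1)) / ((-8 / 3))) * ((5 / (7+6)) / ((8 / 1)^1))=6885 / 193648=0.04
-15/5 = -3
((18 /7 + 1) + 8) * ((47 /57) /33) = 423 /1463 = 0.29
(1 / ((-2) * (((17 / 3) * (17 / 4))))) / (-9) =2 / 867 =0.00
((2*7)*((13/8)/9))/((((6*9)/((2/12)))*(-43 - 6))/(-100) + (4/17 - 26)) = 38675/2034828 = 0.02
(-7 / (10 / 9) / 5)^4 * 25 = 15752961 / 250000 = 63.01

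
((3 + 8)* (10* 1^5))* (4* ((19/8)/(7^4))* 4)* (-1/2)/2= -1045/2401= -0.44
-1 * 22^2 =-484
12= 12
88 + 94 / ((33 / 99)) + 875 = 1245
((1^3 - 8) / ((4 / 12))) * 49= -1029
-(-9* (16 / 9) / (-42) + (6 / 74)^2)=-11141 / 28749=-0.39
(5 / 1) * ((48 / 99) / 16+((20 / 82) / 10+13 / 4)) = 89425 / 5412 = 16.52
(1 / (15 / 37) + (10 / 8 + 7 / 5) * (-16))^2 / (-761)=-358801 / 171225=-2.10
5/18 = 0.28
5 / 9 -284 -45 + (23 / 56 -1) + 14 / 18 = -55147 / 168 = -328.26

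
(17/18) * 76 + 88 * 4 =3814/9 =423.78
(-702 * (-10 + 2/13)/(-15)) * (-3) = 6912/5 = 1382.40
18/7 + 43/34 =913/238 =3.84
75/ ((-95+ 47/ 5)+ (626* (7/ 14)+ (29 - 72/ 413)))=154875/ 529106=0.29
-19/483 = -0.04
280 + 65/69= 19385/69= 280.94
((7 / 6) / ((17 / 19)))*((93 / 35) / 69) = 589 / 11730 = 0.05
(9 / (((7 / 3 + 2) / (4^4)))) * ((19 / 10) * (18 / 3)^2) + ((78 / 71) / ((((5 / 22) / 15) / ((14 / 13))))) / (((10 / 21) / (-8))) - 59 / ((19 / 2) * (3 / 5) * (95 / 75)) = 58390097846 / 1666015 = 35047.76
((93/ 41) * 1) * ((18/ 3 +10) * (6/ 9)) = 992/ 41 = 24.20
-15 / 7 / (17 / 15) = -225 / 119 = -1.89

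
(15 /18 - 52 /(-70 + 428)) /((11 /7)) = 5173 /11814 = 0.44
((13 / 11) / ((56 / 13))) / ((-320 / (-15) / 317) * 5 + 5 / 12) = 53573 / 147070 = 0.36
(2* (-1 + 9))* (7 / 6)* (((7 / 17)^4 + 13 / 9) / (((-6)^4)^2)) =3875837 / 236727913392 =0.00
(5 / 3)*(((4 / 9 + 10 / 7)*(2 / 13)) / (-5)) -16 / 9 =-4604 / 2457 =-1.87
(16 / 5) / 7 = 16 / 35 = 0.46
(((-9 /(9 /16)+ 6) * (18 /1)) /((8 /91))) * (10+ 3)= -53235 /2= -26617.50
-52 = -52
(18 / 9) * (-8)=-16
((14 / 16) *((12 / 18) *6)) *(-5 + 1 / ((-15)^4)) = -885934 / 50625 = -17.50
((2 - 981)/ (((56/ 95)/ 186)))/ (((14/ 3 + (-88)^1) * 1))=5189679/ 1400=3706.91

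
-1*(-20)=20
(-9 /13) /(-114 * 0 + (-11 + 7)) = 9 /52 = 0.17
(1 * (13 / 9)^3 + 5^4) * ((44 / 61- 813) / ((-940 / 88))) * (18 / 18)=499061690116 / 10450215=47756.12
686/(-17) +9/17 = -677/17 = -39.82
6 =6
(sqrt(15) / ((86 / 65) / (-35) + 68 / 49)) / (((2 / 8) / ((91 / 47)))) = 2898350 * sqrt(15) / 505203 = 22.22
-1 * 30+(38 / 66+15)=-476 / 33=-14.42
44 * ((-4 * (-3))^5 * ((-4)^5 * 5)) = -56056872960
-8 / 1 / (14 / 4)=-16 / 7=-2.29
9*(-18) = -162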